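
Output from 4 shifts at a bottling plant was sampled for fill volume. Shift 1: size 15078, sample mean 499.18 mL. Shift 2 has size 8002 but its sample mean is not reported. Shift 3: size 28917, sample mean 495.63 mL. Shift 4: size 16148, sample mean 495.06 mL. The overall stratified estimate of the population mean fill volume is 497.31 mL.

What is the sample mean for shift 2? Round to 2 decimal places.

N = 15078 + 8002 + 28917 + 16148 = 68145.
Overall total = μ·N = 497.31·68145 = 33889189.95.
Subtract the known strata: 15078·499.18 + 28917·495.63 + 16148·495.06 = 29852997.63.
Remaining total for shift 2: 33889189.95 − 29852997.63 = 4036192.32.
Divide by its size: 4036192.32 / 8002 = 504.3979... → 504.40.

504.40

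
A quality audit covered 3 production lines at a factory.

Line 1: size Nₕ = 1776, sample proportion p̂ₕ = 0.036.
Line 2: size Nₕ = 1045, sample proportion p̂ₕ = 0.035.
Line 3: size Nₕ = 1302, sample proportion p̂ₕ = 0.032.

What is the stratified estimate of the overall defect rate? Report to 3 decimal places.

Wₕ = Nₕ/N with N = 4123: 0.4308, 0.2535, 0.3158.
p̂_st = 0.4308·0.036 + 0.2535·0.035 + 0.3158·0.032 ≈ 0.03448... → 0.034.

0.034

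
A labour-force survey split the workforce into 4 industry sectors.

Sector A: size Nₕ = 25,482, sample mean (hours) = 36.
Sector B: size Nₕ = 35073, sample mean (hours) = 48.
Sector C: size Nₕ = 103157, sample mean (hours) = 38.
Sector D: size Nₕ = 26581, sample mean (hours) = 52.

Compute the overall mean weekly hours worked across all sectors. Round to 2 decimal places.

N = 190293; weights Wₕ = Nₕ/N = (0.1339, 0.1843, 0.5421, 0.1397).
x̄_st = Σ Wₕ·x̄ₕ = 0.1339·36 + 0.1843·48 + 0.5421·38 + 0.1397·52 ≈ 41.5309...
→ 41.53.

41.53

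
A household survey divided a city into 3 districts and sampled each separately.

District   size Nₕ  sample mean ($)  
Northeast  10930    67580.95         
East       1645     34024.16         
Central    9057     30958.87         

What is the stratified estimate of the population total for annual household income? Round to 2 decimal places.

Population total = Σ Nₕ·x̄ₕ (each stratum's size times its mean).
10930·67580.95 + 1645·34024.16 + 9057·30958.87 = 738659783.5 + 55969743.2 + 280394485.59 = 1075024012.29.

1075024012.29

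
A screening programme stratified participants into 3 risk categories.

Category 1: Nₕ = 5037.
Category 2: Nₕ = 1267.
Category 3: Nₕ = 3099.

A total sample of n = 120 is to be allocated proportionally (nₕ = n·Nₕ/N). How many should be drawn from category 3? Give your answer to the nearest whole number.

N = 5037 + 1267 + 3099 = 9403.
n_3 = 120·3099/9403 = 39.549... → 40.

40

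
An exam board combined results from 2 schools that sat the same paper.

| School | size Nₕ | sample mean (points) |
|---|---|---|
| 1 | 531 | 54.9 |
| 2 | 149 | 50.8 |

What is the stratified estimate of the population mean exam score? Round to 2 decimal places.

54.00

N = 680; weights Wₕ = Nₕ/N = (0.7809, 0.2191).
x̄_st = Σ Wₕ·x̄ₕ = 0.7809·54.9 + 0.2191·50.8 ≈ 54.0016...
→ 54.00.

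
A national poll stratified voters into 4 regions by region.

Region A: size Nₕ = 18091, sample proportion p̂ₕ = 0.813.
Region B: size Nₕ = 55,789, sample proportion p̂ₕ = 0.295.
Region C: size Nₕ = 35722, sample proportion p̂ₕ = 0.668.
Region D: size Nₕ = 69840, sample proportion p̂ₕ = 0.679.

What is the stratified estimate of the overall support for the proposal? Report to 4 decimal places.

0.5709

N = 18091 + 55789 + 35722 + 69840 = 179442.
Overall proportion = Σ (Nₕ/N)·p̂ₕ.
Σ Nₕp̂ₕ = 14707.983 + 16457.755 + 23862.296 + 47421.36 = 102449.394.
102449.394 / 179442 = 0.570933... → 0.5709.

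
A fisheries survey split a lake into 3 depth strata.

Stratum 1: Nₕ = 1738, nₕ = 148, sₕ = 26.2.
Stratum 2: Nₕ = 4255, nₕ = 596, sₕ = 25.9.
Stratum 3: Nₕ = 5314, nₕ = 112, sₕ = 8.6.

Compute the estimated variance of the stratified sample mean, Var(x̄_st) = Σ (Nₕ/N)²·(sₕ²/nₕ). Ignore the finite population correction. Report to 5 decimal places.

0.41483

N = 11307; Wₕ = Nₕ/N.
stratum 1: (1738/11307)²·26.2²/148 = 0.10958362
stratum 2: (4255/11307)²·25.9²/596 = 0.15938873
stratum 3: (5314/11307)²·8.6²/112 = 0.14585697
Sum = 0.41482932 → 0.41483.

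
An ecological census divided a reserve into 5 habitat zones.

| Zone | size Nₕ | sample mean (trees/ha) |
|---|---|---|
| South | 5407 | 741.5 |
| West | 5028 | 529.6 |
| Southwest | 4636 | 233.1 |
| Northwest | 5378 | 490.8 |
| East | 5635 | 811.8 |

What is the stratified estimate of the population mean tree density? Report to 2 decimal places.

N = 5407 + 5028 + 4636 + 5378 + 5635 = 26084.
Weight each subgroup mean by Nₕ/N and sum.
Σ Nₕx̄ₕ = 5407·741.5 + 5028·529.6 + 4636·233.1 + 5378·490.8 + 5635·811.8 = 4009290.5 + 2662828.8 + 1080651.6 + 2639522.4 + 4574493 = 14966786.3.
Divide by N: 14966786.3 / 26084 = 573.7918... → 573.79.

573.79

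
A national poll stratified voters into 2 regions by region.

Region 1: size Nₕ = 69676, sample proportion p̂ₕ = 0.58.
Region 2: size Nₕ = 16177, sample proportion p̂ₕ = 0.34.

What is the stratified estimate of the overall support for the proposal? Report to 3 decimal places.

0.535

Wₕ = Nₕ/N with N = 85853: 0.8116, 0.1884.
p̂_st = 0.8116·0.58 + 0.1884·0.34 ≈ 0.53478... → 0.535.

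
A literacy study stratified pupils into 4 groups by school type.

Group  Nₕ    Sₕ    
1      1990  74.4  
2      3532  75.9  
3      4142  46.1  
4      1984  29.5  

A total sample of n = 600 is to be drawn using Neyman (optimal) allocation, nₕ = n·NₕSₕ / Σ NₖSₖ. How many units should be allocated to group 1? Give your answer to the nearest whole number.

1: NₕSₕ = 1990·74.4 = 148056
2: NₕSₕ = 3532·75.9 = 268078.8
3: NₕSₕ = 4142·46.1 = 190946.2
4: NₕSₕ = 1984·29.5 = 58528
Σ NₕSₕ = 665609.
n_1 = 600·148056/665609 = 133.462... → 133.

133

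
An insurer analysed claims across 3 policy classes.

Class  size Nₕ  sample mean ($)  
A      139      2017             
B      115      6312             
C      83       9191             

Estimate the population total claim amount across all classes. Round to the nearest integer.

1769096

A: 139·2017 = 280363
B: 115·6312 = 725880
C: 83·9191 = 762853
τ̂ = Σ Nₕx̄ₕ = 1769096.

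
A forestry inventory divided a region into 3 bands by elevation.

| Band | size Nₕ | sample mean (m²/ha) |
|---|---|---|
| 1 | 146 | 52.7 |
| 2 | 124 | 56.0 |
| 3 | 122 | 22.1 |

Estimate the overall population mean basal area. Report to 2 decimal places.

44.22

N = 146 + 124 + 122 = 392.
Weight each subgroup mean by Nₕ/N and sum.
Σ Nₕx̄ₕ = 146·52.7 + 124·56.0 + 122·22.1 = 7694.2 + 6944 + 2696.2 = 17334.4.
Divide by N: 17334.4 / 392 = 44.2204... → 44.22.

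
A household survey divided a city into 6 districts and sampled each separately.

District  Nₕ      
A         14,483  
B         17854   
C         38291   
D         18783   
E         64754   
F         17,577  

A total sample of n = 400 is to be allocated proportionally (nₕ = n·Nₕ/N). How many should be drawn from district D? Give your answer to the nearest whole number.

44

Share of district D = 18783/171742 = 0.10937.
Allocate 400 × 0.10937 = 43.747... → 44.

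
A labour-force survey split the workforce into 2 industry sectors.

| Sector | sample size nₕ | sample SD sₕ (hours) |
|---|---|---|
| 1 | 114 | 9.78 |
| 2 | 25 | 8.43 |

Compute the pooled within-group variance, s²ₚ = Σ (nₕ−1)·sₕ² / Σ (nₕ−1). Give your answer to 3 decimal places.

1: (114−1)·9.78² = 113·95.6484 = 10808.2692
2: (25−1)·8.43² = 24·71.0649 = 1705.5576
Numerator = 12513.8268; denominator = Σ(nₕ−1) = 137.
s²ₚ = 12513.8268/137 = 91.34180... → 91.342.

91.342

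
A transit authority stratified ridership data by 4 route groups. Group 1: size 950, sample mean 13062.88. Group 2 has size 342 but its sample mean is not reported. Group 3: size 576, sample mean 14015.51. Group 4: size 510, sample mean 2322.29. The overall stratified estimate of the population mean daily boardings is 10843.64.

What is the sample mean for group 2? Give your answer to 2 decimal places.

Σ Nₕx̄ₕ = N·μ, so 342·x̄_2 = 2378·10843.64 − (950·13062.88 + 576·14015.51 + 510·2322.29).
= 25786175.92 − 21667037.66 = 4119138.26.
x̄_2 = 4119138.26 / 342 = 12044.2639... → 12044.26.

12044.26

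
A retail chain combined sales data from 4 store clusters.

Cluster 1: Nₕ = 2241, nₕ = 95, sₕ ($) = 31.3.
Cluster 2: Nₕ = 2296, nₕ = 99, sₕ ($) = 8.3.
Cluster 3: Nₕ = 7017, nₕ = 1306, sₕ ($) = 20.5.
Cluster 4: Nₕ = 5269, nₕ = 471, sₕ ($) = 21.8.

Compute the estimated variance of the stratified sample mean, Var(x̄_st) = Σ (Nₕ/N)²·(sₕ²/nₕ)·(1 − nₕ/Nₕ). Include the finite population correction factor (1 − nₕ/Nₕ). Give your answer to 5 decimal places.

N = 16823. Term for each stratum: Wₕ²sₕ²/nₕ·(1−nₕ/Nₕ).
Var(x̄_st) = 0.17523859 + 0.01240269 + 0.04556394 + 0.09013088 = 0.32333611 → 0.32334.

0.32334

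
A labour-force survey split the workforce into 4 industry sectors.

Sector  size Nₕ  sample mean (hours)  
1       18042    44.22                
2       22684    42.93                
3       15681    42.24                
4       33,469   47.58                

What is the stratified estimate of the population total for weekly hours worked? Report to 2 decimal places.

Estimate total by summing Nₕ·x̄ₕ over strata.
18042·44.22 + 22684·42.93 + 15681·42.24 + 33469·47.58 = 797817.24 + 973824.12 + 662365.44 + 1592455.02 = 4026461.82.

4026461.82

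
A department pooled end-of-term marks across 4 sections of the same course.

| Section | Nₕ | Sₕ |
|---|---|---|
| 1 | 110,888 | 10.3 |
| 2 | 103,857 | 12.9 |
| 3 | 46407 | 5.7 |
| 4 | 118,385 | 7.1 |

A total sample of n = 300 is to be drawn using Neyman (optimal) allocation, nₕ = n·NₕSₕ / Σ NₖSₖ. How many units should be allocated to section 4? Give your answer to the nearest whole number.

70

Σ NₕSₕ = 110888·10.3 + 103857·12.9 + 46407·5.7 + 118385·7.1 = 3586955.1.
Share for 4: 840533.5/3586955.1 = 0.23433.
n_4 = 300 × 0.23433 = 70.299... → 70.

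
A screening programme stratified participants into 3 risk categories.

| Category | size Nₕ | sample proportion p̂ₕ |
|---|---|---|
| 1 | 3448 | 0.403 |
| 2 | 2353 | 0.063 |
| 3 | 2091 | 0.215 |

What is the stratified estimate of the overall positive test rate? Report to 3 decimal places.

Wₕ = Nₕ/N with N = 7892: 0.4369, 0.2982, 0.2650.
p̂_st = 0.4369·0.403 + 0.2982·0.063 + 0.2650·0.215 ≈ 0.25182... → 0.252.

0.252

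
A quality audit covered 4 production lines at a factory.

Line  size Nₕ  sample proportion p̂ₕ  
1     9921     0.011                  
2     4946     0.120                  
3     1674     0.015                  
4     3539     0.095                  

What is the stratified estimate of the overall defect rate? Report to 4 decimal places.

Wₕ = Nₕ/N with N = 20080: 0.4941, 0.2463, 0.0834, 0.1762.
p̂_st = 0.4941·0.011 + 0.2463·0.120 + 0.0834·0.015 + 0.1762·0.095 ≈ 0.052986... → 0.0530.

0.0530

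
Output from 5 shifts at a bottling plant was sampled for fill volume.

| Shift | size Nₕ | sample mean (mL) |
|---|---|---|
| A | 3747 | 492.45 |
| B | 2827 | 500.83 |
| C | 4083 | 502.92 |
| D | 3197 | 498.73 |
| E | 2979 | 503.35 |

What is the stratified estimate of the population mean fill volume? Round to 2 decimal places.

N = 16833; weights Wₕ = Nₕ/N = (0.2226, 0.1679, 0.2426, 0.1899, 0.1770).
x̄_st = Σ Wₕ·x̄ₕ = 0.2226·492.45 + 0.1679·500.83 + 0.2426·502.92 + 0.1899·498.73 + 0.1770·503.35 ≈ 499.5187...
→ 499.52.

499.52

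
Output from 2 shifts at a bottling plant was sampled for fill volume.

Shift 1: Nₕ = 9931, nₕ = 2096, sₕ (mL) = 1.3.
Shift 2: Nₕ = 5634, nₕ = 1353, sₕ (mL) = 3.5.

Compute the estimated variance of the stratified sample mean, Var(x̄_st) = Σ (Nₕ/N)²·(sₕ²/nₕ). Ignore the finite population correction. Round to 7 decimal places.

N = 15565. Term for each stratum: Wₕ²sₕ²/nₕ.
Var(x̄_st) = 0.0003282337 + 0.0011862432 = 0.0015144769 → 0.0015145.

0.0015145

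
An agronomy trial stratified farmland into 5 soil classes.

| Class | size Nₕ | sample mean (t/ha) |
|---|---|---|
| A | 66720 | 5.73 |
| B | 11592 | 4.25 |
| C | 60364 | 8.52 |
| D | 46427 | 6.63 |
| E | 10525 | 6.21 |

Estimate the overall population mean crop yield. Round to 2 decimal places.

6.74

N = 195628; weights Wₕ = Nₕ/N = (0.3411, 0.0593, 0.3086, 0.2373, 0.0538).
x̄_st = Σ Wₕ·x̄ₕ = 0.3411·5.73 + 0.0593·4.25 + 0.3086·8.52 + 0.2373·6.63 + 0.0538·6.21 ≈ 6.7426...
→ 6.74.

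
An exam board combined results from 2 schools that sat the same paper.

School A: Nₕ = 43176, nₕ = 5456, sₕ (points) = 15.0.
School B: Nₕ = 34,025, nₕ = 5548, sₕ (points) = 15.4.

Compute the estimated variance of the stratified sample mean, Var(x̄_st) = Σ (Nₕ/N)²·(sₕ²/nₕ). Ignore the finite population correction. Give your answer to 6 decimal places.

0.021202

N = 77201; Wₕ = Nₕ/N.
school A: (43176/77201)²·15.0²/5456 = 0.012898735
school B: (34025/77201)²·15.4²/5548 = 0.008303389
Sum = 0.021202124 → 0.021202.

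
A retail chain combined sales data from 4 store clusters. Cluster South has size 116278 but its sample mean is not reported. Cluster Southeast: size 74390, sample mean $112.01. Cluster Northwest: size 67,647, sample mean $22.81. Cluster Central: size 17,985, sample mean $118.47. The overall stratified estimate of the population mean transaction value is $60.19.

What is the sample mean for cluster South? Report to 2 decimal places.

N = 116278 + 74390 + 67647 + 17985 = 276300.
Overall total = μ·N = 60.19·276300 = 16630497.
Subtract the known strata: 74390·112.01 + 67647·22.81 + 17985·118.47 = 12006134.92.
Remaining total for cluster South: 16630497 − 12006134.92 = 4624362.08.
Divide by its size: 4624362.08 / 116278 = 39.7699... → 39.77.

39.77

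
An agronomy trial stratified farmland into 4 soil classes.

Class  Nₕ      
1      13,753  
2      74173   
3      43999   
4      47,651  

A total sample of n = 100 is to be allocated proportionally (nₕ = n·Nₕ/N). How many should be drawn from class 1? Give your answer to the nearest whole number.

Share of class 1 = 13753/179576 = 0.07659.
Allocate 100 × 0.07659 = 7.659... → 8.

8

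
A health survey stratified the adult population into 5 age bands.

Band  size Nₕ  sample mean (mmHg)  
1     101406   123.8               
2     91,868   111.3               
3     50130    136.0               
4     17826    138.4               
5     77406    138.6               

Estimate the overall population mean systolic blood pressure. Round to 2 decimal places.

126.37

x̄_st = (Σ Nₕx̄ₕ) / (Σ Nₕ) = (101406·123.8 + 91868·111.3 + 50130·136.0 + 17826·138.4 + 77406·138.6) / 338636
= 42792241.2 / 338636 = 126.3665... → 126.37.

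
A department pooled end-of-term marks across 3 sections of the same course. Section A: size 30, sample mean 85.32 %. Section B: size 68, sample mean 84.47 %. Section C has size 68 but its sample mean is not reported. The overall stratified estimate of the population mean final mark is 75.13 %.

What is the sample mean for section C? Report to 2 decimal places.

Σ Nₕx̄ₕ = N·μ, so 68·x̄_C = 166·75.13 − (30·85.32 + 68·84.47).
= 12471.58 − 8303.56 = 4168.02.
x̄_C = 4168.02 / 68 = 61.2944... → 61.29.

61.29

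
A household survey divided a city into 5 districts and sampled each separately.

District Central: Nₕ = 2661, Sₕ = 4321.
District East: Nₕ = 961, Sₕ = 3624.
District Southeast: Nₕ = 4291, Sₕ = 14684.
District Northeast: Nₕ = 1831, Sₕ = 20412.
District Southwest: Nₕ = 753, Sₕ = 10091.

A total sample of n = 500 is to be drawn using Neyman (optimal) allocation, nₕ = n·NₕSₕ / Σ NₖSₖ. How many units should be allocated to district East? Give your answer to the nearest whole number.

14

Central: NₕSₕ = 2661·4321 = 11498181
East: NₕSₕ = 961·3624 = 3482664
Southeast: NₕSₕ = 4291·14684 = 63009044
Northeast: NₕSₕ = 1831·20412 = 37374372
Southwest: NₕSₕ = 753·10091 = 7598523
Σ NₕSₕ = 122962784.
n_East = 500·3482664/122962784 = 14.161... → 14.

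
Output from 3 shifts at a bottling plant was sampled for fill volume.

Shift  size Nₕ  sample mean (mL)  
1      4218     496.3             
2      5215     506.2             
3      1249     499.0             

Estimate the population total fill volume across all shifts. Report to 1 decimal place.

5356477.4

1: 4218·496.3 = 2093393.4
2: 5215·506.2 = 2639833
3: 1249·499.0 = 623251
τ̂ = Σ Nₕx̄ₕ = 5356477.4.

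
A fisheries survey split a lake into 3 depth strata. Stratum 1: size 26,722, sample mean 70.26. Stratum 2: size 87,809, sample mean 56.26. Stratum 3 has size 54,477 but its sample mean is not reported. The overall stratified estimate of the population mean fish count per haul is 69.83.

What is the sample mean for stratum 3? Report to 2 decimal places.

91.49

Σ Nₕx̄ₕ = N·μ, so 54477·x̄_3 = 169008·69.83 − (26722·70.26 + 87809·56.26).
= 11801828.64 − 6817622.06 = 4984206.58.
x̄_3 = 4984206.58 / 54477 = 91.4919... → 91.49.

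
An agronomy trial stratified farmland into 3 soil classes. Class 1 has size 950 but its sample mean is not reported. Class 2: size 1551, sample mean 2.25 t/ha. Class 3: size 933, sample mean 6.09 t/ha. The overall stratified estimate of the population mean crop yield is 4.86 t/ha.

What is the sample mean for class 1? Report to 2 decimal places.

N = 950 + 1551 + 933 = 3434.
Overall total = μ·N = 4.86·3434 = 16689.24.
Subtract the known strata: 1551·2.25 + 933·6.09 = 9171.72.
Remaining total for class 1: 16689.24 − 9171.72 = 7517.52.
Divide by its size: 7517.52 / 950 = 7.9132... → 7.91.

7.91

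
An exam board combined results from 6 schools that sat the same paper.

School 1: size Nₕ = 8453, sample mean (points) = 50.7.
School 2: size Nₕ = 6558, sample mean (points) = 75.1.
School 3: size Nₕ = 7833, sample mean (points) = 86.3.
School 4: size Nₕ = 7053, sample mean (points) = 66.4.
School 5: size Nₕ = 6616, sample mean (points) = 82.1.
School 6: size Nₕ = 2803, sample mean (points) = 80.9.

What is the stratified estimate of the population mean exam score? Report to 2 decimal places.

72.12

N = 8453 + 6558 + 7833 + 7053 + 6616 + 2803 = 39316.
Weight each subgroup mean by Nₕ/N and sum.
Σ Nₕx̄ₕ = 8453·50.7 + 6558·75.1 + 7833·86.3 + 7053·66.4 + 6616·82.1 + 2803·80.9 = 428567.1 + 492505.8 + 675987.9 + 468319.2 + 543173.6 + 226762.7 = 2835316.3.
Divide by N: 2835316.3 / 39316 = 72.1161... → 72.12.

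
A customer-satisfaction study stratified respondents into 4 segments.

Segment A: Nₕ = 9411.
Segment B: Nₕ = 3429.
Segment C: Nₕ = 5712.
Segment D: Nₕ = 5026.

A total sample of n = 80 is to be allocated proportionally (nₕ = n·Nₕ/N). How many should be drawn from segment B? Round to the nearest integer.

N = 9411 + 3429 + 5712 + 5026 = 23578.
n_B = 80·3429/23578 = 11.635... → 12.

12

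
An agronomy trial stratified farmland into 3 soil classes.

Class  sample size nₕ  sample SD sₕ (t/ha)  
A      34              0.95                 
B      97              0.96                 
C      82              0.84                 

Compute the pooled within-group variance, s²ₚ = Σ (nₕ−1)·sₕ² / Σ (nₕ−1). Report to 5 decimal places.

A: (34−1)·0.95² = 33·0.9025 = 29.7825
B: (97−1)·0.96² = 96·0.9216 = 88.4736
C: (82−1)·0.84² = 81·0.7056 = 57.1536
Numerator = 175.4097; denominator = Σ(nₕ−1) = 210.
s²ₚ = 175.4097/210 = 0.8352843... → 0.83528.

0.83528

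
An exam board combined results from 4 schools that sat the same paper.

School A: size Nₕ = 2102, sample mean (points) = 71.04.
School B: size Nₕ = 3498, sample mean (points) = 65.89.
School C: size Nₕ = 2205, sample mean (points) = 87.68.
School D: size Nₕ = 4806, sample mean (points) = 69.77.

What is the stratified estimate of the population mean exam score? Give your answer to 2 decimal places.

72.04

N = 2102 + 3498 + 2205 + 4806 = 12611.
The stratified mean weights each stratum mean by its population share Nₕ/N.
Σ Nₕx̄ₕ = 2102·71.04 + 3498·65.89 + 2205·87.68 + 4806·69.77 = 149326.08 + 230483.22 + 193334.4 + 335314.62 = 908458.32.
Divide by N: 908458.32 / 12611 = 72.0370... → 72.04.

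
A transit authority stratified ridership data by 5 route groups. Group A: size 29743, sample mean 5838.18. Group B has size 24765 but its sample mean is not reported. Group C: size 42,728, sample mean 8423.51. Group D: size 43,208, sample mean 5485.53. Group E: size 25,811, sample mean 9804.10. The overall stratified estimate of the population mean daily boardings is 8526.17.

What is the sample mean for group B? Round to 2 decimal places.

15904.76

N = 29743 + 24765 + 42728 + 43208 + 25811 = 166255.
Overall total = μ·N = 8526.17·166255 = 1417518393.35.
Subtract the known strata: 29743·5838.18 + 42728·8423.51 + 43208·5485.53 + 25811·9804.10 = 1023637128.36.
Remaining total for group B: 1417518393.35 − 1023637128.36 = 393881264.99.
Divide by its size: 393881264.99 / 24765 = 15904.7553... → 15904.76.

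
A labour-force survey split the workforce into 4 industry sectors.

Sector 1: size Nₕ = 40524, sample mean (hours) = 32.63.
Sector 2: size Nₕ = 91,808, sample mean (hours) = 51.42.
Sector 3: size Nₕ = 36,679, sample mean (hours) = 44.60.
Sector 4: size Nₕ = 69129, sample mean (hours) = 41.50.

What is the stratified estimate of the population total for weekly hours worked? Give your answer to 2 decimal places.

10547802.38

1: 40524·32.63 = 1322298.12
2: 91808·51.42 = 4720767.36
3: 36679·44.60 = 1635883.4
4: 69129·41.50 = 2868853.5
τ̂ = Σ Nₕx̄ₕ = 10547802.38.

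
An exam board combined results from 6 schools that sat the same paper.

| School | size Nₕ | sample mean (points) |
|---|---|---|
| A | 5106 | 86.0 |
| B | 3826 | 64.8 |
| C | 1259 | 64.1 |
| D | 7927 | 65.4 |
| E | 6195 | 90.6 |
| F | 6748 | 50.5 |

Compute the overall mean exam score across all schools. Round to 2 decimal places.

70.45

x̄_st = (Σ Nₕx̄ₕ) / (Σ Nₕ) = (5106·86.0 + 3826·64.8 + 1259·64.1 + 7927·65.4 + 6195·90.6 + 6748·50.5) / 31061
= 2188209.5 / 31061 = 70.4488... → 70.45.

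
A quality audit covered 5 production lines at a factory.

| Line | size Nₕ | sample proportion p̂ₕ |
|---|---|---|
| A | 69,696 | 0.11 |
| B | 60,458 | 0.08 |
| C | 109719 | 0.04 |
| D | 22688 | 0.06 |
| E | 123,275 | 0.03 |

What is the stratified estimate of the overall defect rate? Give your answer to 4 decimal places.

N = 69696 + 60458 + 109719 + 22688 + 123275 = 385836.
Overall proportion = Σ (Nₕ/N)·p̂ₕ.
Σ Nₕp̂ₕ = 7666.56 + 4836.64 + 4388.76 + 1361.28 + 3698.25 = 21951.49.
21951.49 / 385836 = 0.056893... → 0.0569.

0.0569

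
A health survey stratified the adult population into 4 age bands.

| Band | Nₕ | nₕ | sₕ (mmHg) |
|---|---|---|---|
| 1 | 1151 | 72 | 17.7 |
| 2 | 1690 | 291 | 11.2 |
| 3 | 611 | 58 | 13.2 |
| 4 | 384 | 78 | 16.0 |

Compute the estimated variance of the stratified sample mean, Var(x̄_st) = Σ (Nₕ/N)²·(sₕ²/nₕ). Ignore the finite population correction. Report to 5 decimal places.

0.58452

N = 3836. Term for each stratum: Wₕ²sₕ²/nₕ.
Var(x̄_st) = 0.39174863 + 0.08366798 + 0.07621581 + 0.03288900 = 0.58452142 → 0.58452.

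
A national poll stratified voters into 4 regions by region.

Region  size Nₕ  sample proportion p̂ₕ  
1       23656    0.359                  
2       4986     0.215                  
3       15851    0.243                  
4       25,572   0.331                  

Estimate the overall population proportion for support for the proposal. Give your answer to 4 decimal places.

N = 23656 + 4986 + 15851 + 25572 = 70065.
Overall proportion = Σ (Nₕ/N)·p̂ₕ.
Σ Nₕp̂ₕ = 8492.504 + 1071.99 + 3851.793 + 8464.332 = 21880.619.
21880.619 / 70065 = 0.312290... → 0.3123.

0.3123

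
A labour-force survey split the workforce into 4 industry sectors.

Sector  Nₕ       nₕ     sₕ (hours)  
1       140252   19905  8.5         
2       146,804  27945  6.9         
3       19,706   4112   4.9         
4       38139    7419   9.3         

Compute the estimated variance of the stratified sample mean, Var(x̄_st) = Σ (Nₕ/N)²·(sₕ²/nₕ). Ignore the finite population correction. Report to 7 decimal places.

0.0010705

N = 344901; Wₕ = Nₕ/N.
sector 1: (140252/344901)²·8.5²/19905 = 0.0006002123
sector 2: (146804/344901)²·6.9²/27945 = 0.0003086604
sector 3: (19706/344901)²·4.9²/4112 = 0.0000190611
sector 4: (38139/344901)²·9.3²/7419 = 0.0001425510
Sum = 0.0010704848 → 0.0010705.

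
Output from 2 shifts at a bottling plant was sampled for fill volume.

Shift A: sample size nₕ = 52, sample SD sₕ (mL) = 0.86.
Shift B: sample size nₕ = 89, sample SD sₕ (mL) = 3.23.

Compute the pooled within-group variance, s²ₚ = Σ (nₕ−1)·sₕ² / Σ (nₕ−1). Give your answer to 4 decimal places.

6.8764

A: (52−1)·0.86² = 51·0.7396 = 37.7196
B: (89−1)·3.23² = 88·10.4329 = 918.0952
Numerator = 955.8148; denominator = Σ(nₕ−1) = 139.
s²ₚ = 955.8148/139 = 6.876365... → 6.8764.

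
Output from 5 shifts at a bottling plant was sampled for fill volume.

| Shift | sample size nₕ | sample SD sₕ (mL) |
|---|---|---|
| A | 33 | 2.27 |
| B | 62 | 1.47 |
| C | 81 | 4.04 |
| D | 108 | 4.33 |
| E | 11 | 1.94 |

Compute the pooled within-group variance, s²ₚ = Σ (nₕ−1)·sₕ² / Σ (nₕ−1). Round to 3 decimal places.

A: (33−1)·2.27² = 32·5.1529 = 164.8928
B: (62−1)·1.47² = 61·2.1609 = 131.8149
C: (81−1)·4.04² = 80·16.3216 = 1305.728
D: (108−1)·4.33² = 107·18.7489 = 2006.1323
E: (11−1)·1.94² = 10·3.7636 = 37.636
Numerator = 3646.204; denominator = Σ(nₕ−1) = 290.
s²ₚ = 3646.204/290 = 12.57312... → 12.573.

12.573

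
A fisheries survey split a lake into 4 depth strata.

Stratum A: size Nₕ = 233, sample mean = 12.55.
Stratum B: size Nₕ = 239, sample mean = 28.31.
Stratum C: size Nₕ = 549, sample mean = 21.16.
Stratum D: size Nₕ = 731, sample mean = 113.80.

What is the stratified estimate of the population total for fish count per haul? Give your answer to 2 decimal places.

104494.88

Population total = Σ Nₕ·x̄ₕ (each stratum's size times its mean).
233·12.55 + 239·28.31 + 549·21.16 + 731·113.80 = 2924.15 + 6766.09 + 11616.84 + 83187.8 = 104494.88.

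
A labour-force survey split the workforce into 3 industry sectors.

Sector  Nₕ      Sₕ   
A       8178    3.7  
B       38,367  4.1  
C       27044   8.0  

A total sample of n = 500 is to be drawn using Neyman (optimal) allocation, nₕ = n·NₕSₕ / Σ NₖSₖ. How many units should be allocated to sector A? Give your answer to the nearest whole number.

37

A: NₕSₕ = 8178·3.7 = 30258.6
B: NₕSₕ = 38367·4.1 = 157304.7
C: NₕSₕ = 27044·8.0 = 216352
Σ NₕSₕ = 403915.3.
n_A = 500·30258.6/403915.3 = 37.457... → 37.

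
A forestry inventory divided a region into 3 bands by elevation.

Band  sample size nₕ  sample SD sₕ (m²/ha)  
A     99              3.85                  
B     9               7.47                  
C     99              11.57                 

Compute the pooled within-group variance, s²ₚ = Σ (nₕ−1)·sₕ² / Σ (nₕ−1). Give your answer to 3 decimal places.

73.617

A: (99−1)·3.85² = 98·14.8225 = 1452.605
B: (9−1)·7.47² = 8·55.8009 = 446.4072
C: (99−1)·11.57² = 98·133.8649 = 13118.7602
Numerator = 15017.7724; denominator = Σ(nₕ−1) = 204.
s²ₚ = 15017.7724/204 = 73.61653... → 73.617.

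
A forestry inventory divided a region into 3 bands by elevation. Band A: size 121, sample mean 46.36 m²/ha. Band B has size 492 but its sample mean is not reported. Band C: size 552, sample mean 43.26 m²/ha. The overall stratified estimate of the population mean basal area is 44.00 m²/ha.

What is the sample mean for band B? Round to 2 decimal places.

44.25

Σ Nₕx̄ₕ = N·μ, so 492·x̄_B = 1165·44.00 − (121·46.36 + 552·43.26).
= 51260 − 29489.08 = 21770.92.
x̄_B = 21770.92 / 492 = 44.2498... → 44.25.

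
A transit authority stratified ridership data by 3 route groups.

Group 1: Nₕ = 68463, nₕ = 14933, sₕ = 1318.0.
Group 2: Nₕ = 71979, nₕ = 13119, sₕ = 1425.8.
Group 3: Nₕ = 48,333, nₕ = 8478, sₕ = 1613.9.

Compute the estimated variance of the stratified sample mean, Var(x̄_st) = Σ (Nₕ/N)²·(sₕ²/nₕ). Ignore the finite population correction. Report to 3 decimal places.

57.969

N = 188775; Wₕ = Nₕ/N.
group 1: (68463/188775)²·1318.0²/14933 = 15.300536
group 2: (71979/188775)²·1425.8²/13119 = 22.528856
group 3: (48333/188775)²·1613.9²/8478 = 20.139950
Sum = 57.969342 → 57.969.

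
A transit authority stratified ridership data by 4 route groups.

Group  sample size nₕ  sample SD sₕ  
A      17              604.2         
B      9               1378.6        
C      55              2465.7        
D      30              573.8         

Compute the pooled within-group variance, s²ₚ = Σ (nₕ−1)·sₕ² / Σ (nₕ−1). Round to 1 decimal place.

3354167.3

Degrees of freedom: 16 + 8 + 54 + 29 = 107.
Σ(nₕ−1)sₕ² = 16·365057.64 + 8·1900537.96 + 54·6079676.49 + 29·329246.44 = 358895903.14.
s²ₚ = 358895903.14 / 107 = 3354167.319... → 3354167.3.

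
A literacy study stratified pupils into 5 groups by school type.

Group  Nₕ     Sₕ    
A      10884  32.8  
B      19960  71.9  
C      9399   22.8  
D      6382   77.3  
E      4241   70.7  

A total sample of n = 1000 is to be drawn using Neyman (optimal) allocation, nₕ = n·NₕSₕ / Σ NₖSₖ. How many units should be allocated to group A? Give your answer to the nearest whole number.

128

Σ NₕSₕ = 10884·32.8 + 19960·71.9 + 9399·22.8 + 6382·77.3 + 4241·70.7 = 2799583.7.
Share for A: 356995.2/2799583.7 = 0.12752.
n_A = 1000 × 0.12752 = 127.517... → 128.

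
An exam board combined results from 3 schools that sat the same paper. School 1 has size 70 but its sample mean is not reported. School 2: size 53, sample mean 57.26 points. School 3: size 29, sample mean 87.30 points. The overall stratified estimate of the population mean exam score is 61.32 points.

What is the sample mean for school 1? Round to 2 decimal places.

53.63

N = 70 + 53 + 29 = 152.
Overall total = μ·N = 61.32·152 = 9320.64.
Subtract the known strata: 53·57.26 + 29·87.30 = 5566.48.
Remaining total for school 1: 9320.64 − 5566.48 = 3754.16.
Divide by its size: 3754.16 / 70 = 53.6309... → 53.63.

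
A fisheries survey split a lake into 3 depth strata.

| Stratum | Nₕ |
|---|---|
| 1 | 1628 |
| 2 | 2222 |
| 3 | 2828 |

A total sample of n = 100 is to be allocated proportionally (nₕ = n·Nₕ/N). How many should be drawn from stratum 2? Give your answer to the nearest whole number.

33

N = 1628 + 2222 + 2828 = 6678.
n_2 = 100·2222/6678 = 33.273... → 33.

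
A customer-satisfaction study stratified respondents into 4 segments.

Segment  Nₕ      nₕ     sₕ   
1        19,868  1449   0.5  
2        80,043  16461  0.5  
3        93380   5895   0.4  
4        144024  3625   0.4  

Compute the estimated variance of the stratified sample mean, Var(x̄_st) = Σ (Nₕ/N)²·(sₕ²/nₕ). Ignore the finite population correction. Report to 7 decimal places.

0.0000116

N = 337315. Term for each stratum: Wₕ²sₕ²/nₕ.
Var(x̄_st) = 0.0000005986 + 0.0000008552 + 0.0000020800 + 0.0000080466 = 0.0000115804 → 0.0000116.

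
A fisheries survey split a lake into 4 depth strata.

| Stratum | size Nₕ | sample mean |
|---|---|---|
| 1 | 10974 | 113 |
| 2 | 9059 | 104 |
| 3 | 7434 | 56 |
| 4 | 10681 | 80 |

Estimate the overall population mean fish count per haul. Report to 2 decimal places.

90.52

N = 10974 + 9059 + 7434 + 10681 = 38148.
Overall mean = Σ (Nₕ/N)·x̄ₕ — weight by population share, not a simple average.
Σ Nₕx̄ₕ = 10974·113 + 9059·104 + 7434·56 + 10681·80 = 1240062 + 942136 + 416304 + 854480 = 3452982.
Divide by N: 3452982 / 38148 = 90.5154... → 90.52.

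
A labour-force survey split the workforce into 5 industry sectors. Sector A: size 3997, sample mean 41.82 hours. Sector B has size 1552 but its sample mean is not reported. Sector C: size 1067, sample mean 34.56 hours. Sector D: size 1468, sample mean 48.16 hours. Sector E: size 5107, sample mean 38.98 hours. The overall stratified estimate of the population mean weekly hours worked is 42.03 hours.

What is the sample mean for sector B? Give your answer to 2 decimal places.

N = 3997 + 1552 + 1067 + 1468 + 5107 = 13191.
Overall total = μ·N = 42.03·13191 = 554417.73.
Subtract the known strata: 3997·41.82 + 1067·34.56 + 1468·48.16 + 5107·38.98 = 473799.8.
Remaining total for sector B: 554417.73 − 473799.8 = 80617.93.
Divide by its size: 80617.93 / 1552 = 51.9445... → 51.94.

51.94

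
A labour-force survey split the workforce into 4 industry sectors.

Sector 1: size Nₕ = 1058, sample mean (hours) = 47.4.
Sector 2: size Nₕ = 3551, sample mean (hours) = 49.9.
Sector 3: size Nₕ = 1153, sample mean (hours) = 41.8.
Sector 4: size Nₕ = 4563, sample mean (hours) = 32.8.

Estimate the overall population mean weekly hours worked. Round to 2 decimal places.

41.18

N = 10325; weights Wₕ = Nₕ/N = (0.1025, 0.3439, 0.1117, 0.4419).
x̄_st = Σ Wₕ·x̄ₕ = 0.1025·47.4 + 0.3439·49.9 + 0.1117·41.8 + 0.4419·32.8 ≈ 41.1822...
→ 41.18.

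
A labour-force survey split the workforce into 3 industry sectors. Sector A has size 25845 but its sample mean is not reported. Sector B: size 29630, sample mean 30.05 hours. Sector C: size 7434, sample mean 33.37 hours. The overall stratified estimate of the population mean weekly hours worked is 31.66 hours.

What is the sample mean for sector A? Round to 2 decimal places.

Σ Nₕx̄ₕ = N·μ, so 25845·x̄_A = 62909·31.66 − (29630·30.05 + 7434·33.37).
= 1991698.94 − 1138454.08 = 853244.86.
x̄_A = 853244.86 / 25845 = 33.0139... → 33.01.

33.01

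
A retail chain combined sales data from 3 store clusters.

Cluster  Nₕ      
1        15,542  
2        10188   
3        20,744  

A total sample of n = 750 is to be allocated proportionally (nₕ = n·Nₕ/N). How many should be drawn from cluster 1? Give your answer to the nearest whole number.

251

N = 15542 + 10188 + 20744 = 46474.
n_1 = 750·15542/46474 = 250.818... → 251.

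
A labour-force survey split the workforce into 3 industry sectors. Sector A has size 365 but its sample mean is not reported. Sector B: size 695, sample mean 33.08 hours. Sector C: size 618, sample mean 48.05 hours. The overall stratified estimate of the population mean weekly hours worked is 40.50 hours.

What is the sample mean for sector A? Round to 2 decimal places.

Σ Nₕx̄ₕ = N·μ, so 365·x̄_A = 1678·40.50 − (695·33.08 + 618·48.05).
= 67959 − 52685.5 = 15273.5.
x̄_A = 15273.5 / 365 = 41.8452... → 41.85.

41.85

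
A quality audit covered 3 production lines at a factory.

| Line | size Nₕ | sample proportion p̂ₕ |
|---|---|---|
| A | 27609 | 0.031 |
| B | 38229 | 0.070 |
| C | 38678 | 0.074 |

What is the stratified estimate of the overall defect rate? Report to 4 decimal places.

0.0612

Wₕ = Nₕ/N with N = 104516: 0.2642, 0.3658, 0.3701.
p̂_st = 0.2642·0.031 + 0.3658·0.070 + 0.3701·0.074 ≈ 0.061178... → 0.0612.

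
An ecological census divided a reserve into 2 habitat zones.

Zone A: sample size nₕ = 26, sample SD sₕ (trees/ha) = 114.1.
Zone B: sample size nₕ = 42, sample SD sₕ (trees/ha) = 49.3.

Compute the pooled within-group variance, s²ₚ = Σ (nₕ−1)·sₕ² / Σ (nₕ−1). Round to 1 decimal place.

6441.2

Degrees of freedom: 25 + 41 = 66.
Σ(nₕ−1)sₕ² = 25·13018.81 + 41·2430.49 = 425120.34.
s²ₚ = 425120.34 / 66 = 6441.217... → 6441.2.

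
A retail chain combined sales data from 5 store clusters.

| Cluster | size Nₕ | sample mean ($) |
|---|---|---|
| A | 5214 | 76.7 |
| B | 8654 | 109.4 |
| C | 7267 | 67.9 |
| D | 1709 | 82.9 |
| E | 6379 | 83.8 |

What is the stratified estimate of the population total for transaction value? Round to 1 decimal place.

2516327.0

Population total = Σ Nₕ·x̄ₕ (each stratum's size times its mean).
5214·76.7 + 8654·109.4 + 7267·67.9 + 1709·82.9 + 6379·83.8 = 399913.8 + 946747.6 + 493429.3 + 141676.1 + 534560.2 = 2516327.0.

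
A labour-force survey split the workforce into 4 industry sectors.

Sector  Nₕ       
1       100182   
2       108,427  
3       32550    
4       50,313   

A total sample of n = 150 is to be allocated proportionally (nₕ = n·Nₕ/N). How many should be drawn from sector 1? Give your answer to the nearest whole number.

N = 100182 + 108427 + 32550 + 50313 = 291472.
n_1 = 150·100182/291472 = 51.557... → 52.

52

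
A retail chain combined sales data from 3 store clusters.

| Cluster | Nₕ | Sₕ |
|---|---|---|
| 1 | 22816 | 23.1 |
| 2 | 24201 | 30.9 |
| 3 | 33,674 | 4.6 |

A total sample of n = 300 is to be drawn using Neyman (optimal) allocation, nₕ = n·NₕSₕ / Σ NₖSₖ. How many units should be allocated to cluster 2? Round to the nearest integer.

Σ NₕSₕ = 22816·23.1 + 24201·30.9 + 33674·4.6 = 1429760.9.
Share for 2: 747810.9/1429760.9 = 0.52303.
n_2 = 300 × 0.52303 = 156.910... → 157.

157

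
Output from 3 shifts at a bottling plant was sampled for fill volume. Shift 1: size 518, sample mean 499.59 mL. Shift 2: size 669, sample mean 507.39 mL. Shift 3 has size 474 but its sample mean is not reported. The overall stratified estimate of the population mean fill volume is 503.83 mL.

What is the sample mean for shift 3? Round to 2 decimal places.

Σ Nₕx̄ₕ = N·μ, so 474·x̄_3 = 1661·503.83 − (518·499.59 + 669·507.39).
= 836861.63 − 598231.53 = 238630.1.
x̄_3 = 238630.1 / 474 = 503.4390... → 503.44.

503.44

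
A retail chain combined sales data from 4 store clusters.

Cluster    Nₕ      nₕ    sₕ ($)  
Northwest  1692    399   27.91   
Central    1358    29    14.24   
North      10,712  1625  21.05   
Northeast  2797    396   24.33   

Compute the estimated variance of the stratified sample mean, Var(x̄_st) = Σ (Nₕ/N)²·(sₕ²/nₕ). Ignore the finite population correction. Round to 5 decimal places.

0.22417

N = 16559. Term for each stratum: Wₕ²sₕ²/nₕ.
Var(x̄_st) = 0.02038352 + 0.04702765 + 0.11411001 + 0.04264870 = 0.22416989 → 0.22417.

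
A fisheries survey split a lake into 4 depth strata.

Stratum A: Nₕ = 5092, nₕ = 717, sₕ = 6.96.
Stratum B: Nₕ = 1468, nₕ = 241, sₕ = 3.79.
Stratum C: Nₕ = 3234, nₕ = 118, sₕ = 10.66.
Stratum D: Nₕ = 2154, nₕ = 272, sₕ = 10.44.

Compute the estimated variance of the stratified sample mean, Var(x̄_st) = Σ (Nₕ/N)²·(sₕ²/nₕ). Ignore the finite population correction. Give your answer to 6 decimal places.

0.096749

N = 11948. Term for each stratum: Wₕ²sₕ²/nₕ.
Var(x̄_st) = 0.012271162 + 0.000899752 + 0.070554059 + 0.013023660 = 0.096748634 → 0.096749.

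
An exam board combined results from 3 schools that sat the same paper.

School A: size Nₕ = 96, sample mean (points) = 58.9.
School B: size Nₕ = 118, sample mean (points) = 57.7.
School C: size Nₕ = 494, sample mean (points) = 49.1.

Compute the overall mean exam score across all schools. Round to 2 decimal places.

51.86

x̄_st = (Σ Nₕx̄ₕ) / (Σ Nₕ) = (96·58.9 + 118·57.7 + 494·49.1) / 708
= 36718.4 / 708 = 51.8621... → 51.86.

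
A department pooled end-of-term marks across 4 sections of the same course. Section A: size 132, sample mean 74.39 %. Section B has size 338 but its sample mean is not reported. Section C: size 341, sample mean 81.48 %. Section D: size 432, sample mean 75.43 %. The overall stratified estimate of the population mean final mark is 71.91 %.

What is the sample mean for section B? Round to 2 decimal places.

56.79

Σ Nₕx̄ₕ = N·μ, so 338·x̄_B = 1243·71.91 − (132·74.39 + 341·81.48 + 432·75.43).
= 89384.13 − 70189.92 = 19194.21.
x̄_B = 19194.21 / 338 = 56.7876... → 56.79.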